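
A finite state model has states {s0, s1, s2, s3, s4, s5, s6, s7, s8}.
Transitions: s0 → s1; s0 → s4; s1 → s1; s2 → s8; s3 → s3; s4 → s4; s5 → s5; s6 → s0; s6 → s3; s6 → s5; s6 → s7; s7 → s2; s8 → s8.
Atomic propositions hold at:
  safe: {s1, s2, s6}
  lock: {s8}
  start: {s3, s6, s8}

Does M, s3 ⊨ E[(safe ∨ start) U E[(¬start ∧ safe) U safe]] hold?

No

Sat(safe ∨ start) = {s1, s2, s3, s6, s8}
Sat(¬start) = {s0, s1, s2, s4, s5, s7}
Sat(¬start ∧ safe) = {s1, s2}
E[(¬start ∧ safe) U safe]: least fixpoint, start Z0 = Sat(safe) = {s1, s2, s6}, add states in Sat(¬start ∧ safe) with some successor in Z. Already a fixed point.
Sat(E[(¬start ∧ safe) U safe]) = {s1, s2, s6}
E[(safe ∨ start) U E[(¬start ∧ safe) U safe]]: least fixpoint, start Z0 = Sat(E[(¬start ∧ safe) U safe]) = {s1, s2, s6}, add states in Sat(safe ∨ start) with some successor in Z. Already a fixed point.
Sat(E[(safe ∨ start) U E[(¬start ∧ safe) U safe]]) = {s1, s2, s6}
s3 ∉ Sat(E[(safe ∨ start) U E[(¬start ∧ safe) U safe]]) = {s1, s2, s6}, so the formula does not hold at s3.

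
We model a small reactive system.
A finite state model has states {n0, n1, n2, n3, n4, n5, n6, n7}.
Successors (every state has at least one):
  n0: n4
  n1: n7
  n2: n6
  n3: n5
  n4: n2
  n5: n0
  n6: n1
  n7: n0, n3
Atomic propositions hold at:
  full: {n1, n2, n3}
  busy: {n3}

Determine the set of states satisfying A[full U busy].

{n3}

A[full U busy]: least fixpoint, start Z0 = Sat(busy) = {n3}, add states in Sat(full) with every successor in Z. Already a fixed point.
Sat(A[full U busy]) = {n3}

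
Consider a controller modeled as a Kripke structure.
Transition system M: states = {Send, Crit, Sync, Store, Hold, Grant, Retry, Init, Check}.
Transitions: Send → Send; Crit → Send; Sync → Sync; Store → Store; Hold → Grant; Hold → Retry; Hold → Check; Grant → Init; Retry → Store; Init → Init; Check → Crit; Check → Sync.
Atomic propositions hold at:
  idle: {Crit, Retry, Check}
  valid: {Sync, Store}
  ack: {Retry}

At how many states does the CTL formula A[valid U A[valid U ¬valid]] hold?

Sat(¬valid) = {Send, Crit, Hold, Grant, Retry, Init, Check}
A[valid U ¬valid]: least fixpoint, start Z0 = Sat(¬valid) = {Send, Crit, Hold, Grant, Retry, Init, Check}, add states in Sat(valid) with every successor in Z. Already a fixed point.
Sat(A[valid U ¬valid]) = {Send, Crit, Hold, Grant, Retry, Init, Check}
A[valid U A[valid U ¬valid]]: least fixpoint, start Z0 = Sat(A[valid U ¬valid]) = {Send, Crit, Hold, Grant, Retry, Init, Check}, add states in Sat(valid) with every successor in Z. Already a fixed point.
Sat(A[valid U A[valid U ¬valid]]) = {Send, Crit, Hold, Grant, Retry, Init, Check}
|Sat(A[valid U A[valid U ¬valid]])| = |{Send, Crit, Hold, Grant, Retry, Init, Check}| = 7.

7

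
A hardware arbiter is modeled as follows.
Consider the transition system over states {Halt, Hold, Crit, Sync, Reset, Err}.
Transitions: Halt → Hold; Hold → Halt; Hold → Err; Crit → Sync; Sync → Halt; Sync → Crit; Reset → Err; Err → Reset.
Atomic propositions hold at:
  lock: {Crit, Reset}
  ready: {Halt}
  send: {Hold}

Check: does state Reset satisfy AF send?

AF send: least fixpoint, start Z0 = {Hold}, add states with every successor in Z. Z1 = {Halt, Hold}; fixed.
Sat(AF send) = {Halt, Hold}
Reset ∉ Sat(AF send) = {Halt, Hold}, so the formula does not hold at Reset.

No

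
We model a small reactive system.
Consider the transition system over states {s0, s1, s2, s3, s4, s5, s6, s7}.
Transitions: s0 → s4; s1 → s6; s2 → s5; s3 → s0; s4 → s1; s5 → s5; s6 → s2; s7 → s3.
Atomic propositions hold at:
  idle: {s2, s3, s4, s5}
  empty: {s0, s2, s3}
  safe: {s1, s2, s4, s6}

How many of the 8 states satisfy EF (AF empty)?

7

AF empty: least fixpoint, start Z0 = {s0, s2, s3}, add states with every successor in Z. Z1 = {s0, s2, s3, s6, s7}; Z2 = {s0, s1, s2, s3, s6, s7}; Z3 = {s0, s1, s2, s3, s4, s6, s7}; fixed.
Sat(AF empty) = {s0, s1, s2, s3, s4, s6, s7}
EF (AF empty): least fixpoint, start Z0 = {s0, s1, s2, s3, s4, s6, s7}, add states with some successor in Z. Already a fixed point.
Sat(EF (AF empty)) = {s0, s1, s2, s3, s4, s6, s7}
|Sat(EF (AF empty))| = |{s0, s1, s2, s3, s4, s6, s7}| = 7.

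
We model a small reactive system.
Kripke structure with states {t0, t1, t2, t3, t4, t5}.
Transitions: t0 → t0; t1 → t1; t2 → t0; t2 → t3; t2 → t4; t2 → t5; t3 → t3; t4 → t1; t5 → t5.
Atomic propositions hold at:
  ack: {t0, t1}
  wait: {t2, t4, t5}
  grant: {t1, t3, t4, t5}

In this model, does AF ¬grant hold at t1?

No

Sat(¬grant) = {t0, t2}
AF ¬grant: least fixpoint, start Z0 = {t0, t2}, add states with every successor in Z. Already a fixed point.
Sat(AF ¬grant) = {t0, t2}
t1 ∉ Sat(AF ¬grant) = {t0, t2}, so the formula does not hold at t1.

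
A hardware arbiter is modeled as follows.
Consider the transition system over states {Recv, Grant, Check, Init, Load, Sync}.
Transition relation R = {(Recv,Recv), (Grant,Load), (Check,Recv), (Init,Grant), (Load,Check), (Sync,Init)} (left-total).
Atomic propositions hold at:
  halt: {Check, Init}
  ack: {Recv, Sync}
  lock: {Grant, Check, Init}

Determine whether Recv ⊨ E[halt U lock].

No

E[halt U lock]: least fixpoint, start Z0 = Sat(lock) = {Grant, Check, Init}, add states in Sat(halt) with some successor in Z. Already a fixed point.
Sat(E[halt U lock]) = {Grant, Check, Init}
Recv ∉ Sat(E[halt U lock]) = {Grant, Check, Init}, so the formula does not hold at Recv.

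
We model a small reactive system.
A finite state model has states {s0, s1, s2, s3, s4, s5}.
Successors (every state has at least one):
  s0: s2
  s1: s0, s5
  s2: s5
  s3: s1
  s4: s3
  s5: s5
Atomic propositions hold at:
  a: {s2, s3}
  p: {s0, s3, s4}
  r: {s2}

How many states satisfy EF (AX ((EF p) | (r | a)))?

EF p: least fixpoint, start Z0 = {s0, s3, s4}, add states with some successor in Z. Z1 = {s0, s1, s3, s4}; fixed.
Sat(EF p) = {s0, s1, s3, s4}
Sat(r | a) = {s2, s3}
Sat((EF p) | (r | a)) = {s0, s1, s2, s3, s4}
Sat(AX ((EF p) | (r | a))) = {s : every successor in {s0, s1, s2, s3, s4}} = {s0, s3, s4}
EF (AX ((EF p) | (r | a))): least fixpoint, start Z0 = {s0, s3, s4}, add states with some successor in Z. Z1 = {s0, s1, s3, s4}; fixed.
Sat(EF (AX ((EF p) | (r | a)))) = {s0, s1, s3, s4}
|Sat(EF (AX ((EF p) | (r | a))))| = |{s0, s1, s3, s4}| = 4.

4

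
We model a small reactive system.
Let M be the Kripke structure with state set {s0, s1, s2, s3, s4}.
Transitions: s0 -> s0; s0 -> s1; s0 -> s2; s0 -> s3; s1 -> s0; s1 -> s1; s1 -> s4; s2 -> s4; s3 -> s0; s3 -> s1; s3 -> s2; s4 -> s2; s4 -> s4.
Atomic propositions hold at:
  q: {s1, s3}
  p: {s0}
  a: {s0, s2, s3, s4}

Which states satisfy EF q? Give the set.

EF q: least fixpoint, start Z0 = {s1, s3}, add states with some successor in Z. Z1 = {s0, s1, s3}; fixed.
Sat(EF q) = {s0, s1, s3}

{s0, s1, s3}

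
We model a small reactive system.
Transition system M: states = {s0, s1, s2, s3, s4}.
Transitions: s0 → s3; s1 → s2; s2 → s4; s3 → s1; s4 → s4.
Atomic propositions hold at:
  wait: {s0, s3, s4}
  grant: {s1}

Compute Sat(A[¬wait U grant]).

Sat(¬wait) = {s1, s2}
A[¬wait U grant]: least fixpoint, start Z0 = Sat(grant) = {s1}, add states in Sat(¬wait) with every successor in Z. Already a fixed point.
Sat(A[¬wait U grant]) = {s1}

{s1}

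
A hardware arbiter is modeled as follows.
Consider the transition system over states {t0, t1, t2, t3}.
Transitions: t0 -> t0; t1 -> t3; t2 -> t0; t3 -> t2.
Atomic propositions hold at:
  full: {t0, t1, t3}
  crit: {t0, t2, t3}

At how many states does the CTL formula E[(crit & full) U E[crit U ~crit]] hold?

1

Sat(crit & full) = {t0, t3}
Sat(~crit) = {t1}
E[crit U ~crit]: least fixpoint, start Z0 = Sat(~crit) = {t1}, add states in Sat(crit) with some successor in Z. Already a fixed point.
Sat(E[crit U ~crit]) = {t1}
E[(crit & full) U E[crit U ~crit]]: least fixpoint, start Z0 = Sat(E[crit U ~crit]) = {t1}, add states in Sat(crit & full) with some successor in Z. Already a fixed point.
Sat(E[(crit & full) U E[crit U ~crit]]) = {t1}
|Sat(E[(crit & full) U E[crit U ~crit]])| = |{t1}| = 1.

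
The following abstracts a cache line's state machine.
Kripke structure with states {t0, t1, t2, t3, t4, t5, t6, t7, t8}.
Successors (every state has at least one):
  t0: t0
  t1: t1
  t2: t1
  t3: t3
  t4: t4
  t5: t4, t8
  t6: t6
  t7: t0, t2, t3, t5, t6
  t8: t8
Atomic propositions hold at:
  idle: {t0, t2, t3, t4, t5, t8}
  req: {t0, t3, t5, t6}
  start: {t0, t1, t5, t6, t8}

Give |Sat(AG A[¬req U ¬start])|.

2

Sat(¬req) = {t1, t2, t4, t7, t8}
Sat(¬start) = {t2, t3, t4, t7}
A[¬req U ¬start]: least fixpoint, start Z0 = Sat(¬start) = {t2, t3, t4, t7}, add states in Sat(¬req) with every successor in Z. Already a fixed point.
Sat(A[¬req U ¬start]) = {t2, t3, t4, t7}
AG A[¬req U ¬start]: greatest fixpoint, start Z0 = {t2, t3, t4, t7}, keep only states in Sat with every successor in Z. Z1 = {t3, t4}; fixed.
Sat(AG A[¬req U ¬start]) = {t3, t4}
|Sat(AG A[¬req U ¬start])| = |{t3, t4}| = 2.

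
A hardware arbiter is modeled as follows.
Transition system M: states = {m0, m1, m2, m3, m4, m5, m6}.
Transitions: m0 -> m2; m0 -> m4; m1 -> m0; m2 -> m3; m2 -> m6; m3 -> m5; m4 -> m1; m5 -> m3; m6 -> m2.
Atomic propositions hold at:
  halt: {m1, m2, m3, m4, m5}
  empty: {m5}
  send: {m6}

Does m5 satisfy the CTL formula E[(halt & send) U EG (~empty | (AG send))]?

No

Sat(halt & send) = ∅
Sat(~empty) = {m0, m1, m2, m3, m4, m6}
AG send: greatest fixpoint, start Z0 = {m6}, keep only states in Sat with every successor in Z. Z1 = ∅; fixed.
Sat(AG send) = ∅
Sat(~empty | (AG send)) = {m0, m1, m2, m3, m4, m6}
EG (~empty | (AG send)): greatest fixpoint, start Z0 = {m0, m1, m2, m3, m4, m6}, keep only states in Sat with some successor in Z. Z1 = {m0, m1, m2, m4, m6}; fixed.
Sat(EG (~empty | (AG send))) = {m0, m1, m2, m4, m6}
E[(halt & send) U EG (~empty | (AG send))]: least fixpoint, start Z0 = Sat(EG (~empty | (AG send))) = {m0, m1, m2, m4, m6}, add states in Sat(halt & send) with some successor in Z. Already a fixed point.
Sat(E[(halt & send) U EG (~empty | (AG send))]) = {m0, m1, m2, m4, m6}
m5 ∉ Sat(E[(halt & send) U EG (~empty | (AG send))]) = {m0, m1, m2, m4, m6}, so the formula does not hold at m5.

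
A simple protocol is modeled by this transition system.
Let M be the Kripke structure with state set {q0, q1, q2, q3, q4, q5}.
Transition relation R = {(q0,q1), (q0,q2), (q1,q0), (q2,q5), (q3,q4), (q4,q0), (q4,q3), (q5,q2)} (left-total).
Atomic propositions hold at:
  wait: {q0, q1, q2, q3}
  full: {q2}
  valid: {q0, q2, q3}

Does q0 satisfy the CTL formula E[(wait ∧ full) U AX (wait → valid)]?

Sat(wait ∧ full) = {q2}
Sat(wait → valid) = {q0, q2, q3, q4, q5}
Sat(AX (wait → valid)) = {s : every successor in {q0, q2, q3, q4, q5}} = {q1, q2, q3, q4, q5}
E[(wait ∧ full) U AX (wait → valid)]: least fixpoint, start Z0 = Sat(AX (wait → valid)) = {q1, q2, q3, q4, q5}, add states in Sat(wait ∧ full) with some successor in Z. Already a fixed point.
Sat(E[(wait ∧ full) U AX (wait → valid)]) = {q1, q2, q3, q4, q5}
q0 ∉ Sat(E[(wait ∧ full) U AX (wait → valid)]) = {q1, q2, q3, q4, q5}, so the formula does not hold at q0.

No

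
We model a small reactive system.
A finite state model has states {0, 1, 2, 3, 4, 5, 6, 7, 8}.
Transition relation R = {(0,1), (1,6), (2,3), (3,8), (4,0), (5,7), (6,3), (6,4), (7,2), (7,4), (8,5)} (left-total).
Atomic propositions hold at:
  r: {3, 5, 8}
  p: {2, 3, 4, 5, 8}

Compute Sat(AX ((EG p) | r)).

EG p: greatest fixpoint, start Z0 = {2, 3, 4, 5, 8}, keep only states in Sat with some successor in Z. Z1 = {2, 3, 8}; Z2 = {2, 3}; Z3 = {2}; Z4 = ∅; fixed.
Sat(EG p) = ∅
Sat((EG p) | r) = {3, 5, 8}
Sat(AX ((EG p) | r)) = {s : every successor in {3, 5, 8}} = {2, 3, 8}

{2, 3, 8}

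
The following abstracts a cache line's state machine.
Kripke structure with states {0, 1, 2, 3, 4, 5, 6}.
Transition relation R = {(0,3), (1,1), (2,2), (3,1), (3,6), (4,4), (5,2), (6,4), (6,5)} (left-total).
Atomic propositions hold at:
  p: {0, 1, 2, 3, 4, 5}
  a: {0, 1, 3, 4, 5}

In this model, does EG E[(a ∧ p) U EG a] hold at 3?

Sat(a ∧ p) = {0, 1, 3, 4, 5}
EG a: greatest fixpoint, start Z0 = {0, 1, 3, 4, 5}, keep only states in Sat with some successor in Z. Z1 = {0, 1, 3, 4}; fixed.
Sat(EG a) = {0, 1, 3, 4}
E[(a ∧ p) U EG a]: least fixpoint, start Z0 = Sat(EG a) = {0, 1, 3, 4}, add states in Sat(a ∧ p) with some successor in Z. Already a fixed point.
Sat(E[(a ∧ p) U EG a]) = {0, 1, 3, 4}
EG E[(a ∧ p) U EG a]: greatest fixpoint, start Z0 = {0, 1, 3, 4}, keep only states in Sat with some successor in Z. Already a fixed point.
Sat(EG E[(a ∧ p) U EG a]) = {0, 1, 3, 4}
3 ∈ Sat(EG E[(a ∧ p) U EG a]) = {0, 1, 3, 4}, so the formula holds at 3.

Yes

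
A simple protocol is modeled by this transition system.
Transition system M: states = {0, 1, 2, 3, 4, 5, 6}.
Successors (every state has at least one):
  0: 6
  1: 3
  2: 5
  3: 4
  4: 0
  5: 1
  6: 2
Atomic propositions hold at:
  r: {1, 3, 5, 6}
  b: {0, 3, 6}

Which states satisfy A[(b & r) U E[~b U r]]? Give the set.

{1, 2, 3, 5, 6}

Sat(b & r) = {3, 6}
Sat(~b) = {1, 2, 4, 5}
E[~b U r]: least fixpoint, start Z0 = Sat(r) = {1, 3, 5, 6}, add states in Sat(~b) with some successor in Z. Z1 = {1, 2, 3, 5, 6}; fixed.
Sat(E[~b U r]) = {1, 2, 3, 5, 6}
A[(b & r) U E[~b U r]]: least fixpoint, start Z0 = Sat(E[~b U r]) = {1, 2, 3, 5, 6}, add states in Sat(b & r) with every successor in Z. Already a fixed point.
Sat(A[(b & r) U E[~b U r]]) = {1, 2, 3, 5, 6}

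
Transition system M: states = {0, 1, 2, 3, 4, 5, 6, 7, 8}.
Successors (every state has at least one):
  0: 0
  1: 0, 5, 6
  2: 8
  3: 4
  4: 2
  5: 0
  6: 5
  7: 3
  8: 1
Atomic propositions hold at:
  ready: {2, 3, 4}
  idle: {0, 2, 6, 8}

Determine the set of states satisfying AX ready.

Sat(AX ready) = {s : every successor in {2, 3, 4}} = {3, 4, 7}

{3, 4, 7}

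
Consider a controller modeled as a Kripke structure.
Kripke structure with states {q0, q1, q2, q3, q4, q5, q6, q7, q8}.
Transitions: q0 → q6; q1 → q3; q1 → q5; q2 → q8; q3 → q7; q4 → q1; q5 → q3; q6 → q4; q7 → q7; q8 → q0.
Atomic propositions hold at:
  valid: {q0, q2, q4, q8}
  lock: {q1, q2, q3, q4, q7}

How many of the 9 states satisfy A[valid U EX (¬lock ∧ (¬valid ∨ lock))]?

Sat(¬lock) = {q0, q5, q6, q8}
Sat(¬valid) = {q1, q3, q5, q6, q7}
Sat(¬valid ∨ lock) = {q1, q2, q3, q4, q5, q6, q7}
Sat(¬lock ∧ (¬valid ∨ lock)) = {q5, q6}
Sat(EX (¬lock ∧ (¬valid ∨ lock))) = {s : some successor in {q5, q6}} = {q0, q1}
A[valid U EX (¬lock ∧ (¬valid ∨ lock))]: least fixpoint, start Z0 = Sat(EX (¬lock ∧ (¬valid ∨ lock))) = {q0, q1}, add states in Sat(valid) with every successor in Z. Z1 = {q0, q1, q4, q8}; Z2 = {q0, q1, q2, q4, q8}; fixed.
Sat(A[valid U EX (¬lock ∧ (¬valid ∨ lock))]) = {q0, q1, q2, q4, q8}
|Sat(A[valid U EX (¬lock ∧ (¬valid ∨ lock))])| = |{q0, q1, q2, q4, q8}| = 5.

5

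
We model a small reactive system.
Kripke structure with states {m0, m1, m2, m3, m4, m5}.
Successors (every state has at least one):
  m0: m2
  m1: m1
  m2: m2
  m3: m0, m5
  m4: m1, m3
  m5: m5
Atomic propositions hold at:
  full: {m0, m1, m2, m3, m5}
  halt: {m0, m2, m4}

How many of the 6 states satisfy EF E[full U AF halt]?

AF halt: least fixpoint, start Z0 = {m0, m2, m4}, add states with every successor in Z. Already a fixed point.
Sat(AF halt) = {m0, m2, m4}
E[full U AF halt]: least fixpoint, start Z0 = Sat(AF halt) = {m0, m2, m4}, add states in Sat(full) with some successor in Z. Z1 = {m0, m2, m3, m4}; fixed.
Sat(E[full U AF halt]) = {m0, m2, m3, m4}
EF E[full U AF halt]: least fixpoint, start Z0 = {m0, m2, m3, m4}, add states with some successor in Z. Already a fixed point.
Sat(EF E[full U AF halt]) = {m0, m2, m3, m4}
|Sat(EF E[full U AF halt])| = |{m0, m2, m3, m4}| = 4.

4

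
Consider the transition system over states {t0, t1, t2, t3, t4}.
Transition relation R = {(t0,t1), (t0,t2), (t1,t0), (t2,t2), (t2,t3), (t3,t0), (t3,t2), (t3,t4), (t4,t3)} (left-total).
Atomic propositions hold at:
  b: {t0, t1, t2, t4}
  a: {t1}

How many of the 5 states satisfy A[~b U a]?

1

Sat(~b) = {t3}
A[~b U a]: least fixpoint, start Z0 = Sat(a) = {t1}, add states in Sat(~b) with every successor in Z. Already a fixed point.
Sat(A[~b U a]) = {t1}
|Sat(A[~b U a])| = |{t1}| = 1.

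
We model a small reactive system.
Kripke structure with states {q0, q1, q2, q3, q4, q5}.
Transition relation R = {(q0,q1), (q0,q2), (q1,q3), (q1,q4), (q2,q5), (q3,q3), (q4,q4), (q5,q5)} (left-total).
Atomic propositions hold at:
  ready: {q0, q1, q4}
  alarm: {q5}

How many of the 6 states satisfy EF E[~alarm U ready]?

3

Sat(~alarm) = {q0, q1, q2, q3, q4}
E[~alarm U ready]: least fixpoint, start Z0 = Sat(ready) = {q0, q1, q4}, add states in Sat(~alarm) with some successor in Z. Already a fixed point.
Sat(E[~alarm U ready]) = {q0, q1, q4}
EF E[~alarm U ready]: least fixpoint, start Z0 = {q0, q1, q4}, add states with some successor in Z. Already a fixed point.
Sat(EF E[~alarm U ready]) = {q0, q1, q4}
|Sat(EF E[~alarm U ready])| = |{q0, q1, q4}| = 3.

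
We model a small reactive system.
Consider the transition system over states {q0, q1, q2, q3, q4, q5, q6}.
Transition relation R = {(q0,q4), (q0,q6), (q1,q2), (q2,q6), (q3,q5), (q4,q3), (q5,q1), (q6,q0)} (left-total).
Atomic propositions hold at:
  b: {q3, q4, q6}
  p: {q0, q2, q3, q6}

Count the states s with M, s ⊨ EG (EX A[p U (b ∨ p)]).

Sat(b ∨ p) = {q0, q2, q3, q4, q6}
A[p U (b ∨ p)]: least fixpoint, start Z0 = Sat((b ∨ p)) = {q0, q2, q3, q4, q6}, add states in Sat(p) with every successor in Z. Already a fixed point.
Sat(A[p U (b ∨ p)]) = {q0, q2, q3, q4, q6}
Sat(EX A[p U (b ∨ p)]) = {s : some successor in {q0, q2, q3, q4, q6}} = {q0, q1, q2, q4, q6}
EG (EX A[p U (b ∨ p)]): greatest fixpoint, start Z0 = {q0, q1, q2, q4, q6}, keep only states in Sat with some successor in Z. Z1 = {q0, q1, q2, q6}; fixed.
Sat(EG (EX A[p U (b ∨ p)])) = {q0, q1, q2, q6}
|Sat(EG (EX A[p U (b ∨ p)]))| = |{q0, q1, q2, q6}| = 4.

4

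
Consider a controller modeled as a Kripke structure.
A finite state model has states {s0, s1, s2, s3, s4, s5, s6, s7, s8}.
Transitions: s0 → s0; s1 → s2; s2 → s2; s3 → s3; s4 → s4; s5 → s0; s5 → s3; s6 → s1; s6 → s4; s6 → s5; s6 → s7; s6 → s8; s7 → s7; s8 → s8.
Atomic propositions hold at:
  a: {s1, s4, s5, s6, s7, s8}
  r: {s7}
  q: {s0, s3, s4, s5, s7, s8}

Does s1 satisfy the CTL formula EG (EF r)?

EF r: least fixpoint, start Z0 = {s7}, add states with some successor in Z. Z1 = {s6, s7}; fixed.
Sat(EF r) = {s6, s7}
EG (EF r): greatest fixpoint, start Z0 = {s6, s7}, keep only states in Sat with some successor in Z. Already a fixed point.
Sat(EG (EF r)) = {s6, s7}
s1 ∉ Sat(EG (EF r)) = {s6, s7}, so the formula does not hold at s1.

No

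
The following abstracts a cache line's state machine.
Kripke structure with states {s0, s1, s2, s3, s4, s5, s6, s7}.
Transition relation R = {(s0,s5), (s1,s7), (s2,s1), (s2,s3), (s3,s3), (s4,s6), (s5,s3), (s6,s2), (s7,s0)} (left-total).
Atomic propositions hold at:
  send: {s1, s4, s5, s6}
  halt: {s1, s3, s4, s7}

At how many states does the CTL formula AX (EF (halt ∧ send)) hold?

2

Sat(halt ∧ send) = {s1, s4}
EF (halt ∧ send): least fixpoint, start Z0 = {s1, s4}, add states with some successor in Z. Z1 = {s1, s2, s4}; Z2 = {s1, s2, s4, s6}; fixed.
Sat(EF (halt ∧ send)) = {s1, s2, s4, s6}
Sat(AX (EF (halt ∧ send))) = {s : every successor in {s1, s2, s4, s6}} = {s4, s6}
|Sat(AX (EF (halt ∧ send)))| = |{s4, s6}| = 2.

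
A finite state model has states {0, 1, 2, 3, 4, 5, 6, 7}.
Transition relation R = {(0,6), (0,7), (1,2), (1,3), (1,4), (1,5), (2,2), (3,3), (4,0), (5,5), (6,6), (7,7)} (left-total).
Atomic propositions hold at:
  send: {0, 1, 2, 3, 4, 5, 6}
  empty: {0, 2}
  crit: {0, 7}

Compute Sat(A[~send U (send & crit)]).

{0}

Sat(~send) = {7}
Sat(send & crit) = {0}
A[~send U (send & crit)]: least fixpoint, start Z0 = Sat((send & crit)) = {0}, add states in Sat(~send) with every successor in Z. Already a fixed point.
Sat(A[~send U (send & crit)]) = {0}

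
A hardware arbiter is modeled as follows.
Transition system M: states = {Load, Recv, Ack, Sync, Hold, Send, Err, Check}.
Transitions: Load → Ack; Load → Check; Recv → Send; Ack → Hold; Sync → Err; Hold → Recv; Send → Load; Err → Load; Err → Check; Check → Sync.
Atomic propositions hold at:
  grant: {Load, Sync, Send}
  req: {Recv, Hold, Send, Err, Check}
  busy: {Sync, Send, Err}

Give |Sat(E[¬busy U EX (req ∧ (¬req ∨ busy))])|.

Sat(¬busy) = {Load, Recv, Ack, Hold, Check}
Sat(¬req) = {Load, Ack, Sync}
Sat(¬req ∨ busy) = {Load, Ack, Sync, Send, Err}
Sat(req ∧ (¬req ∨ busy)) = {Send, Err}
Sat(EX (req ∧ (¬req ∨ busy))) = {s : some successor in {Send, Err}} = {Recv, Sync}
E[¬busy U EX (req ∧ (¬req ∨ busy))]: least fixpoint, start Z0 = Sat(EX (req ∧ (¬req ∨ busy))) = {Recv, Sync}, add states in Sat(¬busy) with some successor in Z. Z1 = {Recv, Sync, Hold, Check}; Z2 = {Load, Recv, Ack, Sync, Hold, Check}; fixed.
Sat(E[¬busy U EX (req ∧ (¬req ∨ busy))]) = {Load, Recv, Ack, Sync, Hold, Check}
|Sat(E[¬busy U EX (req ∧ (¬req ∨ busy))])| = |{Load, Recv, Ack, Sync, Hold, Check}| = 6.

6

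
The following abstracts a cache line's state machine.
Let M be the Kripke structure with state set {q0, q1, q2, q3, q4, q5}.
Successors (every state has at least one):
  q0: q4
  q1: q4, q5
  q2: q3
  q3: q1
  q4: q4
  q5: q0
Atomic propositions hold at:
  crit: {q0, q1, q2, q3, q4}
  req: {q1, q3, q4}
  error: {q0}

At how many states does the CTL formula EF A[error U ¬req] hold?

Sat(¬req) = {q0, q2, q5}
A[error U ¬req]: least fixpoint, start Z0 = Sat(¬req) = {q0, q2, q5}, add states in Sat(error) with every successor in Z. Already a fixed point.
Sat(A[error U ¬req]) = {q0, q2, q5}
EF A[error U ¬req]: least fixpoint, start Z0 = {q0, q2, q5}, add states with some successor in Z. Z1 = {q0, q1, q2, q5}; Z2 = {q0, q1, q2, q3, q5}; fixed.
Sat(EF A[error U ¬req]) = {q0, q1, q2, q3, q5}
|Sat(EF A[error U ¬req])| = |{q0, q1, q2, q3, q5}| = 5.

5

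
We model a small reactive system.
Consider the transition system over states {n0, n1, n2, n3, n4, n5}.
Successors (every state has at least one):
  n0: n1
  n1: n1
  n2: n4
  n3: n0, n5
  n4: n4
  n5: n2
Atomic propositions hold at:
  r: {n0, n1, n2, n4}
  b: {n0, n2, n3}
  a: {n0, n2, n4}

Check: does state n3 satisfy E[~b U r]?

Sat(~b) = {n1, n4, n5}
E[~b U r]: least fixpoint, start Z0 = Sat(r) = {n0, n1, n2, n4}, add states in Sat(~b) with some successor in Z. Z1 = {n0, n1, n2, n4, n5}; fixed.
Sat(E[~b U r]) = {n0, n1, n2, n4, n5}
n3 ∉ Sat(E[~b U r]) = {n0, n1, n2, n4, n5}, so the formula does not hold at n3.

No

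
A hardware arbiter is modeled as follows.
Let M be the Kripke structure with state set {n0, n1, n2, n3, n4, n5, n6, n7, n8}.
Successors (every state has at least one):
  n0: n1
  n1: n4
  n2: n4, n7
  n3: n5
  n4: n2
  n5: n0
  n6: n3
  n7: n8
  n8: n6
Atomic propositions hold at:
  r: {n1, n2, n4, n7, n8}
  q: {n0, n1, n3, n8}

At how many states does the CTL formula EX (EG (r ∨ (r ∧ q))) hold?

Sat(r ∧ q) = {n1, n8}
Sat(r ∨ (r ∧ q)) = {n1, n2, n4, n7, n8}
EG (r ∨ (r ∧ q)): greatest fixpoint, start Z0 = {n1, n2, n4, n7, n8}, keep only states in Sat with some successor in Z. Z1 = {n1, n2, n4, n7}; Z2 = {n1, n2, n4}; fixed.
Sat(EG (r ∨ (r ∧ q))) = {n1, n2, n4}
Sat(EX (EG (r ∨ (r ∧ q)))) = {s : some successor in {n1, n2, n4}} = {n0, n1, n2, n4}
|Sat(EX (EG (r ∨ (r ∧ q))))| = |{n0, n1, n2, n4}| = 4.

4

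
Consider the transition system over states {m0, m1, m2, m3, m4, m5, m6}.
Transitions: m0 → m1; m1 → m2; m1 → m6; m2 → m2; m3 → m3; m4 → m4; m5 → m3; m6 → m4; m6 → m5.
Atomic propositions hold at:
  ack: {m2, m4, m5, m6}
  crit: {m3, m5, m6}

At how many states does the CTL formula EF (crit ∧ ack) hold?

4

Sat(crit ∧ ack) = {m5, m6}
EF (crit ∧ ack): least fixpoint, start Z0 = {m5, m6}, add states with some successor in Z. Z1 = {m1, m5, m6}; Z2 = {m0, m1, m5, m6}; fixed.
Sat(EF (crit ∧ ack)) = {m0, m1, m5, m6}
|Sat(EF (crit ∧ ack))| = |{m0, m1, m5, m6}| = 4.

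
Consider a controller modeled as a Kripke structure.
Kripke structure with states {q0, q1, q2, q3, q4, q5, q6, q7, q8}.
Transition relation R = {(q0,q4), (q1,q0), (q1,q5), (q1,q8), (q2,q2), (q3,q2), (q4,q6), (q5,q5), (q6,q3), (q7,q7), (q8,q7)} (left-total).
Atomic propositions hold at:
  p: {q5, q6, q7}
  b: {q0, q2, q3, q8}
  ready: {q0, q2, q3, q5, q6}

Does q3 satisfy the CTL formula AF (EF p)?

EF p: least fixpoint, start Z0 = {q5, q6, q7}, add states with some successor in Z. Z1 = {q1, q4, q5, q6, q7, q8}; Z2 = {q0, q1, q4, q5, q6, q7, q8}; fixed.
Sat(EF p) = {q0, q1, q4, q5, q6, q7, q8}
AF (EF p): least fixpoint, start Z0 = {q0, q1, q4, q5, q6, q7, q8}, add states with every successor in Z. Already a fixed point.
Sat(AF (EF p)) = {q0, q1, q4, q5, q6, q7, q8}
q3 ∉ Sat(AF (EF p)) = {q0, q1, q4, q5, q6, q7, q8}, so the formula does not hold at q3.

No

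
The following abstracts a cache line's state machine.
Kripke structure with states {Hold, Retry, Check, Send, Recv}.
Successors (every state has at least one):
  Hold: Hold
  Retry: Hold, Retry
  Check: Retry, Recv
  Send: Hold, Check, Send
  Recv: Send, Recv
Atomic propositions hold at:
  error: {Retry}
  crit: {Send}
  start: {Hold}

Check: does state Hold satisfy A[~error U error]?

Sat(~error) = {Hold, Check, Send, Recv}
A[~error U error]: least fixpoint, start Z0 = Sat(error) = {Retry}, add states in Sat(~error) with every successor in Z. Already a fixed point.
Sat(A[~error U error]) = {Retry}
Hold ∉ Sat(A[~error U error]) = {Retry}, so the formula does not hold at Hold.

No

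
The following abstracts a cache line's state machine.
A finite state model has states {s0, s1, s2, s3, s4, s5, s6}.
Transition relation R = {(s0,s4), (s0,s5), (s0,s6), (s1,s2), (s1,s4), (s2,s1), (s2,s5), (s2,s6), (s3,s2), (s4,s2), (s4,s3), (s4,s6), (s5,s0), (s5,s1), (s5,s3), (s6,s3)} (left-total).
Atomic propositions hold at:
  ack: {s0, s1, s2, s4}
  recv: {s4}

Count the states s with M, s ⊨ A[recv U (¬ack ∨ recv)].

4

Sat(¬ack) = {s3, s5, s6}
Sat(¬ack ∨ recv) = {s3, s4, s5, s6}
A[recv U (¬ack ∨ recv)]: least fixpoint, start Z0 = Sat((¬ack ∨ recv)) = {s3, s4, s5, s6}, add states in Sat(recv) with every successor in Z. Already a fixed point.
Sat(A[recv U (¬ack ∨ recv)]) = {s3, s4, s5, s6}
|Sat(A[recv U (¬ack ∨ recv)])| = |{s3, s4, s5, s6}| = 4.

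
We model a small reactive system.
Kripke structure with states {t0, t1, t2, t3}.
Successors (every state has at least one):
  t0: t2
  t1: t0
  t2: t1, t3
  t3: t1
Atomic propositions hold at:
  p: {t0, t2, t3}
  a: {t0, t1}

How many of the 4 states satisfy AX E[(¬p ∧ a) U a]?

2

Sat(¬p) = {t1}
Sat(¬p ∧ a) = {t1}
E[(¬p ∧ a) U a]: least fixpoint, start Z0 = Sat(a) = {t0, t1}, add states in Sat(¬p ∧ a) with some successor in Z. Already a fixed point.
Sat(E[(¬p ∧ a) U a]) = {t0, t1}
Sat(AX E[(¬p ∧ a) U a]) = {s : every successor in {t0, t1}} = {t1, t3}
|Sat(AX E[(¬p ∧ a) U a])| = |{t1, t3}| = 2.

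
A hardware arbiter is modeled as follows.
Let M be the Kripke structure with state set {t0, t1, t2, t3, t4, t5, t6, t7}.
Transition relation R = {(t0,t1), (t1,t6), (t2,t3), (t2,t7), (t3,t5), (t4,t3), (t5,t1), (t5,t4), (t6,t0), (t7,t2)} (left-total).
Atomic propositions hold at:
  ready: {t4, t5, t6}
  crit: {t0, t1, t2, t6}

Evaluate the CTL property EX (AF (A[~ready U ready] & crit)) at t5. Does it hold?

Sat(~ready) = {t0, t1, t2, t3, t7}
A[~ready U ready]: least fixpoint, start Z0 = Sat(ready) = {t4, t5, t6}, add states in Sat(~ready) with every successor in Z. Z1 = {t1, t3, t4, t5, t6}; Z2 = {t0, t1, t3, t4, t5, t6}; fixed.
Sat(A[~ready U ready]) = {t0, t1, t3, t4, t5, t6}
Sat(A[~ready U ready] & crit) = {t0, t1, t6}
AF (A[~ready U ready] & crit): least fixpoint, start Z0 = {t0, t1, t6}, add states with every successor in Z. Already a fixed point.
Sat(AF (A[~ready U ready] & crit)) = {t0, t1, t6}
Sat(EX (AF (A[~ready U ready] & crit))) = {s : some successor in {t0, t1, t6}} = {t0, t1, t5, t6}
t5 ∈ Sat(EX (AF (A[~ready U ready] & crit))) = {t0, t1, t5, t6}, so the formula holds at t5.

Yes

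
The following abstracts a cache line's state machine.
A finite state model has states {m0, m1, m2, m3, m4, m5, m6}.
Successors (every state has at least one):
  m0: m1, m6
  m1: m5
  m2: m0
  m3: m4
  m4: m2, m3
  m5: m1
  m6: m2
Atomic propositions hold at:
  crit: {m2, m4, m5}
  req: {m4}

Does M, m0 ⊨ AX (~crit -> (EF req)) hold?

No

Sat(~crit) = {m0, m1, m3, m6}
EF req: least fixpoint, start Z0 = {m4}, add states with some successor in Z. Z1 = {m3, m4}; fixed.
Sat(EF req) = {m3, m4}
Sat(~crit -> (EF req)) = {m2, m3, m4, m5}
Sat(AX (~crit -> (EF req))) = {s : every successor in {m2, m3, m4, m5}} = {m1, m3, m4, m6}
m0 ∉ Sat(AX (~crit -> (EF req))) = {m1, m3, m4, m6}, so the formula does not hold at m0.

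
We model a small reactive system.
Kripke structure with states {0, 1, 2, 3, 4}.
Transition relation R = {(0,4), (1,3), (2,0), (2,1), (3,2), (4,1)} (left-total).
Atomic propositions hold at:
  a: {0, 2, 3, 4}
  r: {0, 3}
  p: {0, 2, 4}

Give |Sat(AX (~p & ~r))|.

Sat(~p) = {1, 3}
Sat(~r) = {1, 2, 4}
Sat(~p & ~r) = {1}
Sat(AX (~p & ~r)) = {s : every successor in {1}} = {4}
|Sat(AX (~p & ~r))| = |{4}| = 1.

1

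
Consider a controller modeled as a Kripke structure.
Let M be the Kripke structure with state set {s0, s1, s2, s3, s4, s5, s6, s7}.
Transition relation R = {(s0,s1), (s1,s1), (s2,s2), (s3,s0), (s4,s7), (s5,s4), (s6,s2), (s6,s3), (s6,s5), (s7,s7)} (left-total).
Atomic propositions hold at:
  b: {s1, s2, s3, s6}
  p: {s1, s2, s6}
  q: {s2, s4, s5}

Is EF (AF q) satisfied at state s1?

No

AF q: least fixpoint, start Z0 = {s2, s4, s5}, add states with every successor in Z. Already a fixed point.
Sat(AF q) = {s2, s4, s5}
EF (AF q): least fixpoint, start Z0 = {s2, s4, s5}, add states with some successor in Z. Z1 = {s2, s4, s5, s6}; fixed.
Sat(EF (AF q)) = {s2, s4, s5, s6}
s1 ∉ Sat(EF (AF q)) = {s2, s4, s5, s6}, so the formula does not hold at s1.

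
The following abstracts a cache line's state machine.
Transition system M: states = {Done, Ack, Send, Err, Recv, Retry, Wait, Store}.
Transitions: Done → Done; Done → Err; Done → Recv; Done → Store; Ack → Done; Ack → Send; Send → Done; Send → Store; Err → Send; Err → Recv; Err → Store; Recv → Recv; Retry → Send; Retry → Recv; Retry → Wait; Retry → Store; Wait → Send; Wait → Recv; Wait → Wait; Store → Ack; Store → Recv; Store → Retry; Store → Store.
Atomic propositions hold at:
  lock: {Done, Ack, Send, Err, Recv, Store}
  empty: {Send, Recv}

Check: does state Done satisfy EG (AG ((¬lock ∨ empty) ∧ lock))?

No

Sat(¬lock) = {Retry, Wait}
Sat(¬lock ∨ empty) = {Send, Recv, Retry, Wait}
Sat((¬lock ∨ empty) ∧ lock) = {Send, Recv}
AG ((¬lock ∨ empty) ∧ lock): greatest fixpoint, start Z0 = {Send, Recv}, keep only states in Sat with every successor in Z. Z1 = {Recv}; fixed.
Sat(AG ((¬lock ∨ empty) ∧ lock)) = {Recv}
EG (AG ((¬lock ∨ empty) ∧ lock)): greatest fixpoint, start Z0 = {Recv}, keep only states in Sat with some successor in Z. Already a fixed point.
Sat(EG (AG ((¬lock ∨ empty) ∧ lock))) = {Recv}
Done ∉ Sat(EG (AG ((¬lock ∨ empty) ∧ lock))) = {Recv}, so the formula does not hold at Done.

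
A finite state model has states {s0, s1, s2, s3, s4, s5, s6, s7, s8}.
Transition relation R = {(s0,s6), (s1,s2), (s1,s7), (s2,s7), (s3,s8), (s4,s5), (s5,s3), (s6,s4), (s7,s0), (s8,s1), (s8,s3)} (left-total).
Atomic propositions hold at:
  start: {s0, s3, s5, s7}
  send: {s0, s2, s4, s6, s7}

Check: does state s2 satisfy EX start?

Sat(EX start) = {s : some successor in {s0, s3, s5, s7}} = {s1, s2, s4, s5, s7, s8}
s2 ∈ Sat(EX start) = {s1, s2, s4, s5, s7, s8}, so the formula holds at s2.

Yes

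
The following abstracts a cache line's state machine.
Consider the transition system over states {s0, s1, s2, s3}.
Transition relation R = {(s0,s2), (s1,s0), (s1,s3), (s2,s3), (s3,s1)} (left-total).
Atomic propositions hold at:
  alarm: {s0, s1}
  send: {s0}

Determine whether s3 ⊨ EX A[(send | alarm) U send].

Sat(send | alarm) = {s0, s1}
A[(send | alarm) U send]: least fixpoint, start Z0 = Sat(send) = {s0}, add states in Sat(send | alarm) with every successor in Z. Already a fixed point.
Sat(A[(send | alarm) U send]) = {s0}
Sat(EX A[(send | alarm) U send]) = {s : some successor in {s0}} = {s1}
s3 ∉ Sat(EX A[(send | alarm) U send]) = {s1}, so the formula does not hold at s3.

No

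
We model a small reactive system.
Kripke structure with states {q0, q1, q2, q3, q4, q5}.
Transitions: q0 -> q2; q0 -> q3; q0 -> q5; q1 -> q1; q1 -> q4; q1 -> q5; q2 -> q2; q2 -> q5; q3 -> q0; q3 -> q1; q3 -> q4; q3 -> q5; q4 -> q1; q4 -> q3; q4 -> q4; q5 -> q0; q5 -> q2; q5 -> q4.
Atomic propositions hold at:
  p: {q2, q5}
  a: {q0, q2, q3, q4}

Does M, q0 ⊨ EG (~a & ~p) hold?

No

Sat(~a) = {q1, q5}
Sat(~p) = {q0, q1, q3, q4}
Sat(~a & ~p) = {q1}
EG (~a & ~p): greatest fixpoint, start Z0 = {q1}, keep only states in Sat with some successor in Z. Already a fixed point.
Sat(EG (~a & ~p)) = {q1}
q0 ∉ Sat(EG (~a & ~p)) = {q1}, so the formula does not hold at q0.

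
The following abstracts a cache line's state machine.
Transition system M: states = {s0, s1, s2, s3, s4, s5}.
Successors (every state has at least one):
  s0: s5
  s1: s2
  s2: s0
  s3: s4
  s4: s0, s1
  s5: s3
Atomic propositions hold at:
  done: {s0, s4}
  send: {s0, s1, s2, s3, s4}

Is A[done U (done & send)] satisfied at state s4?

Yes

Sat(done & send) = {s0, s4}
A[done U (done & send)]: least fixpoint, start Z0 = Sat((done & send)) = {s0, s4}, add states in Sat(done) with every successor in Z. Already a fixed point.
Sat(A[done U (done & send)]) = {s0, s4}
s4 ∈ Sat(A[done U (done & send)]) = {s0, s4}, so the formula holds at s4.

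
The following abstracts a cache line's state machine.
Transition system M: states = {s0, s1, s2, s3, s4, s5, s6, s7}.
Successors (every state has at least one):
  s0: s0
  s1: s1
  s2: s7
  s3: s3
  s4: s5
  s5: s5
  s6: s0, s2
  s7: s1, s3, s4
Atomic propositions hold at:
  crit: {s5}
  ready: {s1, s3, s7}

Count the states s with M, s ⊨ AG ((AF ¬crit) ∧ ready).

2

Sat(¬crit) = {s0, s1, s2, s3, s4, s6, s7}
AF ¬crit: least fixpoint, start Z0 = {s0, s1, s2, s3, s4, s6, s7}, add states with every successor in Z. Already a fixed point.
Sat(AF ¬crit) = {s0, s1, s2, s3, s4, s6, s7}
Sat((AF ¬crit) ∧ ready) = {s1, s3, s7}
AG ((AF ¬crit) ∧ ready): greatest fixpoint, start Z0 = {s1, s3, s7}, keep only states in Sat with every successor in Z. Z1 = {s1, s3}; fixed.
Sat(AG ((AF ¬crit) ∧ ready)) = {s1, s3}
|Sat(AG ((AF ¬crit) ∧ ready))| = |{s1, s3}| = 2.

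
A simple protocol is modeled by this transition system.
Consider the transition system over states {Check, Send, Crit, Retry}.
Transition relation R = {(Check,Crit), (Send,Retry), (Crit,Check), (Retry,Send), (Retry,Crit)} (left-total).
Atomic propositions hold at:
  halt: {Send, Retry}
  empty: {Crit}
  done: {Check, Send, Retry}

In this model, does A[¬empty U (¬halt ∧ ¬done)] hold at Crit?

Yes

Sat(¬empty) = {Check, Send, Retry}
Sat(¬halt) = {Check, Crit}
Sat(¬done) = {Crit}
Sat(¬halt ∧ ¬done) = {Crit}
A[¬empty U (¬halt ∧ ¬done)]: least fixpoint, start Z0 = Sat((¬halt ∧ ¬done)) = {Crit}, add states in Sat(¬empty) with every successor in Z. Z1 = {Check, Crit}; fixed.
Sat(A[¬empty U (¬halt ∧ ¬done)]) = {Check, Crit}
Crit ∈ Sat(A[¬empty U (¬halt ∧ ¬done)]) = {Check, Crit}, so the formula holds at Crit.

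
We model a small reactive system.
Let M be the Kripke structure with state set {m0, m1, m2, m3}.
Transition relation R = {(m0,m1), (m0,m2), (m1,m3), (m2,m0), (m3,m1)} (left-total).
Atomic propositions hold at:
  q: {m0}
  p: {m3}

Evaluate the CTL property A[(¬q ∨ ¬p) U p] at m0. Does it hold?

Sat(¬q) = {m1, m2, m3}
Sat(¬p) = {m0, m1, m2}
Sat(¬q ∨ ¬p) = {m0, m1, m2, m3}
A[(¬q ∨ ¬p) U p]: least fixpoint, start Z0 = Sat(p) = {m3}, add states in Sat(¬q ∨ ¬p) with every successor in Z. Z1 = {m1, m3}; fixed.
Sat(A[(¬q ∨ ¬p) U p]) = {m1, m3}
m0 ∉ Sat(A[(¬q ∨ ¬p) U p]) = {m1, m3}, so the formula does not hold at m0.

No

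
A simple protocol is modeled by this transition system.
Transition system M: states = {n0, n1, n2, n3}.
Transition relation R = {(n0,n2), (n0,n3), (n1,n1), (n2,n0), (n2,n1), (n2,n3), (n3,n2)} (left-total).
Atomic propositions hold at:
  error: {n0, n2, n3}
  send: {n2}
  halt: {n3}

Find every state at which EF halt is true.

{n0, n2, n3}

EF halt: least fixpoint, start Z0 = {n3}, add states with some successor in Z. Z1 = {n0, n2, n3}; fixed.
Sat(EF halt) = {n0, n2, n3}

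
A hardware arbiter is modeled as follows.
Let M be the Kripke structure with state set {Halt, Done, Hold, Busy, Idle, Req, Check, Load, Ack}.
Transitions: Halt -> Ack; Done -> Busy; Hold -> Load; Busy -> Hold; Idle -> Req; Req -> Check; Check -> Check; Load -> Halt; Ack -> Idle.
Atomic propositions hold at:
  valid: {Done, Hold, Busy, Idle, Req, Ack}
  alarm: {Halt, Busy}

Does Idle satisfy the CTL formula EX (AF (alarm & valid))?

No

Sat(alarm & valid) = {Busy}
AF (alarm & valid): least fixpoint, start Z0 = {Busy}, add states with every successor in Z. Z1 = {Done, Busy}; fixed.
Sat(AF (alarm & valid)) = {Done, Busy}
Sat(EX (AF (alarm & valid))) = {s : some successor in {Done, Busy}} = {Done}
Idle ∉ Sat(EX (AF (alarm & valid))) = {Done}, so the formula does not hold at Idle.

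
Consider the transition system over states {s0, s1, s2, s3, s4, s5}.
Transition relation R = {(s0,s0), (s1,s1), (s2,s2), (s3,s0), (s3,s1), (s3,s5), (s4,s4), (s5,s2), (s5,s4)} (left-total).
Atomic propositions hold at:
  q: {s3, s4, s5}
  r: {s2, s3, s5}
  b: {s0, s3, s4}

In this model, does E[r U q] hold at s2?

No

E[r U q]: least fixpoint, start Z0 = Sat(q) = {s3, s4, s5}, add states in Sat(r) with some successor in Z. Already a fixed point.
Sat(E[r U q]) = {s3, s4, s5}
s2 ∉ Sat(E[r U q]) = {s3, s4, s5}, so the formula does not hold at s2.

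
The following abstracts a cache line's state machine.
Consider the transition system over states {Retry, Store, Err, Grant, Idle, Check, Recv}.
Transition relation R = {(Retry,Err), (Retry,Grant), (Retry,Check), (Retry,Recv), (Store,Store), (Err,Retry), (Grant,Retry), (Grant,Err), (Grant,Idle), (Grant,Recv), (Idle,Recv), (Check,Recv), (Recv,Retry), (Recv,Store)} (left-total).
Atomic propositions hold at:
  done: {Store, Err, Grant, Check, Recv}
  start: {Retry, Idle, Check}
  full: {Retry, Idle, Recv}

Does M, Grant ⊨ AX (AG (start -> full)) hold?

No

Sat(start -> full) = {Retry, Store, Err, Grant, Idle, Recv}
AG (start -> full): greatest fixpoint, start Z0 = {Retry, Store, Err, Grant, Idle, Recv}, keep only states in Sat with every successor in Z. Z1 = {Store, Err, Grant, Idle, Recv}; Z2 = {Store, Idle}; Z3 = {Store}; fixed.
Sat(AG (start -> full)) = {Store}
Sat(AX (AG (start -> full))) = {s : every successor in {Store}} = {Store}
Grant ∉ Sat(AX (AG (start -> full))) = {Store}, so the formula does not hold at Grant.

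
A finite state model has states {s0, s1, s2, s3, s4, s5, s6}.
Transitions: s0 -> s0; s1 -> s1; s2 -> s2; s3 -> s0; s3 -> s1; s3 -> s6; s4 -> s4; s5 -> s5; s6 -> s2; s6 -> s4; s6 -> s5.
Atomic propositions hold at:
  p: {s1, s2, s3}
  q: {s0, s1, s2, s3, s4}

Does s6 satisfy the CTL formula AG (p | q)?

Sat(p | q) = {s0, s1, s2, s3, s4}
AG (p | q): greatest fixpoint, start Z0 = {s0, s1, s2, s3, s4}, keep only states in Sat with every successor in Z. Z1 = {s0, s1, s2, s4}; fixed.
Sat(AG (p | q)) = {s0, s1, s2, s4}
s6 ∉ Sat(AG (p | q)) = {s0, s1, s2, s4}, so the formula does not hold at s6.

No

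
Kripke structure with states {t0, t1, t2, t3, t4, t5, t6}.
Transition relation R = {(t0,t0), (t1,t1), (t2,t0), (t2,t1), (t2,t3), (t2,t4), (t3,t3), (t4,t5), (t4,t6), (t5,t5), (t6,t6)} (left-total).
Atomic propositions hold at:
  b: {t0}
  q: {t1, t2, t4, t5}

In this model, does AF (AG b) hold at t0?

AG b: greatest fixpoint, start Z0 = {t0}, keep only states in Sat with every successor in Z. Already a fixed point.
Sat(AG b) = {t0}
AF (AG b): least fixpoint, start Z0 = {t0}, add states with every successor in Z. Already a fixed point.
Sat(AF (AG b)) = {t0}
t0 ∈ Sat(AF (AG b)) = {t0}, so the formula holds at t0.

Yes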